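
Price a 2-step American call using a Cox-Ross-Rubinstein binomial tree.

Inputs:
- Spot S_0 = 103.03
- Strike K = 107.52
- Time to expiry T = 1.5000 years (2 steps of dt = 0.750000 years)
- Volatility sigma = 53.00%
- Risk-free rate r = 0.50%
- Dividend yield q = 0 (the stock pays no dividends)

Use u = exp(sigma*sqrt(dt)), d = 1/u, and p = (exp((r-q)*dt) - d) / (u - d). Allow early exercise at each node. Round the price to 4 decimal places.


Answer: Price = V(0,0) = 22.8562

Derivation:
dt = T/N = 0.750000
u = exp(sigma*sqrt(dt)) = 1.582480; d = 1/u = 0.631919
p = (exp((r-q)*dt) - d) / (u - d) = 0.391177
Discount per step: exp(-r*dt) = 0.996257
Stock lattice S(k, i) with i counting down-moves:
  k=0: S(0,0) = 103.0300
  k=1: S(1,0) = 163.0430; S(1,1) = 65.1067
  k=2: S(2,0) = 258.0123; S(2,1) = 103.0300; S(2,2) = 41.1422
Terminal payoffs V(N, i) = max(S_T - K, 0):
  V(2,0) = 150.492268; V(2,1) = 0.000000; V(2,2) = 0.000000
Backward induction: V(k, i) = exp(-r*dt) * [p * V(k+1, i) + (1-p) * V(k+1, i+1)]; then take max(V_cont, immediate exercise) for American.
  V(1,0) = exp(-r*dt) * [p*150.492268 + (1-p)*0.000000] = 58.648779; exercise = 55.522951; V(1,0) = max -> 58.648779
  V(1,1) = exp(-r*dt) * [p*0.000000 + (1-p)*0.000000] = 0.000000; exercise = 0.000000; V(1,1) = max -> 0.000000
  V(0,0) = exp(-r*dt) * [p*58.648779 + (1-p)*0.000000] = 22.856186; exercise = 0.000000; V(0,0) = max -> 22.856186


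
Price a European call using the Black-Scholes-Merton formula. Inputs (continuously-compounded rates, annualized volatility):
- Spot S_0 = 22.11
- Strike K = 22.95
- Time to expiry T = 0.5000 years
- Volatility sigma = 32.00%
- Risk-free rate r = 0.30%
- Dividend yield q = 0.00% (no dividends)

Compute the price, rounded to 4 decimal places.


Answer: Price = 1.6503

Derivation:
d1 = (ln(S/K) + (r - q + 0.5*sigma^2) * T) / (sigma * sqrt(T)) = -0.04502477
d2 = d1 - sigma * sqrt(T) = -0.27129894
exp(-rT) = 0.99850112; exp(-qT) = 1.00000000
C = S_0 * exp(-qT) * N(d1) - K * exp(-rT) * N(d2)
N(d1) = 0.48204378; N(d2) = 0.39308056
C = 22.1100 * 1.00000000 * 0.48204378 - 22.9500 * 0.99850112 * 0.39308056 = 1.6503


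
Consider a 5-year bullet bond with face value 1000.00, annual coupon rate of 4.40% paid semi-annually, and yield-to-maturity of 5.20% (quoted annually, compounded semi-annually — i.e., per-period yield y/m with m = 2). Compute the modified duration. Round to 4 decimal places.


Answer: Modified duration = 4.4176

Derivation:
Coupon per period c = face * coupon_rate / m = 22.000000
Periods per year m = 2; per-period yield y/m = 0.026000
Number of cashflows N = 10
Cashflows (t years, CF_t, discount factor 1/(1+y/m)^(m*t), PV):
  t = 0.5000: CF_t = 22.000000, DF = 0.974659, PV = 21.442495
  t = 1.0000: CF_t = 22.000000, DF = 0.949960, PV = 20.899118
  t = 1.5000: CF_t = 22.000000, DF = 0.925887, PV = 20.369511
  t = 2.0000: CF_t = 22.000000, DF = 0.902424, PV = 19.853324
  t = 2.5000: CF_t = 22.000000, DF = 0.879555, PV = 19.350219
  t = 3.0000: CF_t = 22.000000, DF = 0.857266, PV = 18.859862
  t = 3.5000: CF_t = 22.000000, DF = 0.835542, PV = 18.381932
  t = 4.0000: CF_t = 22.000000, DF = 0.814369, PV = 17.916113
  t = 4.5000: CF_t = 22.000000, DF = 0.793732, PV = 17.462099
  t = 5.0000: CF_t = 1022.000000, DF = 0.773618, PV = 790.637280
Price P = sum_t PV_t = 965.171952
First compute Macaulay numerator sum_t t * PV_t:
  t * PV_t at t = 0.5000: 10.721248
  t * PV_t at t = 1.0000: 20.899118
  t * PV_t at t = 1.5000: 30.554266
  t * PV_t at t = 2.0000: 39.706649
  t * PV_t at t = 2.5000: 48.375547
  t * PV_t at t = 3.0000: 56.579587
  t * PV_t at t = 3.5000: 64.336762
  t * PV_t at t = 4.0000: 71.664452
  t * PV_t at t = 4.5000: 78.579443
  t * PV_t at t = 5.0000: 3953.186398
Macaulay duration D = 4374.603469 / 965.171952 = 4.532460
Modified duration = D / (1 + y/m) = 4.532460 / (1 + 0.026000) = 4.417603


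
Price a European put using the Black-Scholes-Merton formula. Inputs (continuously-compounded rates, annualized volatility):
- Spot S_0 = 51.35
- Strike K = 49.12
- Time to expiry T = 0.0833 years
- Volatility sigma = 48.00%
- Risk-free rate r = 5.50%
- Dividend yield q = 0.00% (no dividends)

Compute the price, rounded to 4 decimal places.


d1 = (ln(S/K) + (r - q + 0.5*sigma^2) * T) / (sigma * sqrt(T)) = 0.42282270
d2 = d1 - sigma * sqrt(T) = 0.28428635
exp(-rT) = 0.99542898; exp(-qT) = 1.00000000
P = K * exp(-rT) * N(-d2) - S_0 * exp(-qT) * N(-d1)
N(-d1) = 0.33621231; N(-d2) = 0.38809547
P = 49.1200 * 0.99542898 * 0.38809547 - 51.3500 * 1.00000000 * 0.33621231 = 1.7116

Answer: Price = 1.7116


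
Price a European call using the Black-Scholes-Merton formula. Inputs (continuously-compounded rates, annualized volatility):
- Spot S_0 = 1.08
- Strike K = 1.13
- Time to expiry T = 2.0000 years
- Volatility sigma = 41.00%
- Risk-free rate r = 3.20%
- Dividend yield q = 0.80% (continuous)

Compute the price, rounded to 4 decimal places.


Answer: Price = 0.2436

Derivation:
d1 = (ln(S/K) + (r - q + 0.5*sigma^2) * T) / (sigma * sqrt(T)) = 0.29464520
d2 = d1 - sigma * sqrt(T) = -0.28518236
exp(-rT) = 0.93800500; exp(-qT) = 0.98412732
C = S_0 * exp(-qT) * N(d1) - K * exp(-rT) * N(d2)
N(d1) = 0.61586754; N(d2) = 0.38775222
C = 1.0800 * 0.98412732 * 0.61586754 - 1.1300 * 0.93800500 * 0.38775222 = 0.2436


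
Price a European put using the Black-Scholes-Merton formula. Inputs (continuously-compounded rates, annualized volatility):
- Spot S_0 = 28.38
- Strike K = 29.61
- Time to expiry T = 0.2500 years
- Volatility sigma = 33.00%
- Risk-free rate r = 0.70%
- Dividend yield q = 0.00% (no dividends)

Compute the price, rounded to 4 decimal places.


d1 = (ln(S/K) + (r - q + 0.5*sigma^2) * T) / (sigma * sqrt(T)) = -0.16403012
d2 = d1 - sigma * sqrt(T) = -0.32903012
exp(-rT) = 0.99825153; exp(-qT) = 1.00000000
P = K * exp(-rT) * N(-d2) - S_0 * exp(-qT) * N(-d1)
N(-d1) = 0.56514629; N(-d2) = 0.62893354
P = 29.6100 * 0.99825153 * 0.62893354 - 28.3800 * 1.00000000 * 0.56514629 = 2.5513

Answer: Price = 2.5513


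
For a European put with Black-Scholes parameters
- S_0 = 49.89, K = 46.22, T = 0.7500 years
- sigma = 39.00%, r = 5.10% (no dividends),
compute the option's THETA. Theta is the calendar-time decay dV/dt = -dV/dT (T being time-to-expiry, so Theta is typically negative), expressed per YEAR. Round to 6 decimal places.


d1 = 0.5083509225; d2 = 0.1706010150
phi(d1) = 0.3505861316; exp(-qT) = 1.0000000000; exp(-rT) = 0.9624722927
Theta = -S*exp(-qT)*phi(d1)*sigma/(2*sqrt(T)) + r*K*exp(-rT)*N(-d2) - q*S*exp(-qT)*N(-d1)
N(-d1) = 0.3056036321; N(-d2) = 0.4322687499; sqrt(T) = 0.8660254038
Term 1 = -49.8900 * 1.0000000000 * 0.3505861316 * 0.3900 / (2 * 0.8660254038) = -3.9383310185
Term 2 = 0.0510 * 46.2200 * 0.9624722927 * 0.4322687499 = 0.9807135899
Term 3 = 0 (no dividend yield, q = 0)
Theta = -3.9383310185 + (0.9807135899) + (0.0000000000) = -2.957617

Answer: Theta = -2.957617


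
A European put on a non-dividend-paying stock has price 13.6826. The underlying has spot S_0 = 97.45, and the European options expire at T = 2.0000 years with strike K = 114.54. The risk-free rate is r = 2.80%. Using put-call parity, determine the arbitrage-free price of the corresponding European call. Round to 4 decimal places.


Put-call parity: C - P = S_0 * exp(-qT) - K * exp(-rT).
S_0 * exp(-qT) = 97.4500 * 1.00000000 = 97.45000000
K * exp(-rT) = 114.5400 * 0.94553914 = 108.30205262
C = P + S*exp(-qT) - K*exp(-rT)
C = 13.6826 + 97.45000000 - 108.30205262 = 2.8305

Answer: Call price = 2.8305


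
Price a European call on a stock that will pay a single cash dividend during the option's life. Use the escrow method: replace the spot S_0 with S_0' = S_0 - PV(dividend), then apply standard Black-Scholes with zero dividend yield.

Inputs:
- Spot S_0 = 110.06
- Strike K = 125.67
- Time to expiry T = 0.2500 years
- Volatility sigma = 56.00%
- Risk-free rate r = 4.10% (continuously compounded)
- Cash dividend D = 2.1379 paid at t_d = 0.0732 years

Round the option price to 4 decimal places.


Answer: Price = 6.3162

Derivation:
PV(D) = D * exp(-r * t_d) = 2.1379 * 0.99700330 = 2.13149335
S_0' = S_0 - PV(D) = 110.0600 - 2.13149335 = 107.92850665
d1 = (ln(S_0'/K) + (r + sigma^2/2)*T) / (sigma*sqrt(T)) = -0.36692997
d2 = d1 - sigma*sqrt(T) = -0.64692997
exp(-rT) = 0.98980235
N(d1) = 0.35683563; N(d2) = 0.25883863
C = S_0' * N(d1) - K * exp(-rT) * N(d2) = 107.92850665 * 0.35683563 - 125.6700 * 0.98980235 * 0.25883863 = 6.3162


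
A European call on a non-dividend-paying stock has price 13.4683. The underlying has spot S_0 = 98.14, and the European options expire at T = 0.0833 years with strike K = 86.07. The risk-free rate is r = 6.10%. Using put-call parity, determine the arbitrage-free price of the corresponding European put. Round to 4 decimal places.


Answer: Put price = 0.9621

Derivation:
Put-call parity: C - P = S_0 * exp(-qT) - K * exp(-rT).
S_0 * exp(-qT) = 98.1400 * 1.00000000 = 98.14000000
K * exp(-rT) = 86.0700 * 0.99493159 = 85.63376178
P = C - S*exp(-qT) + K*exp(-rT)
P = 13.4683 - 98.14000000 + 85.63376178 = 0.9621


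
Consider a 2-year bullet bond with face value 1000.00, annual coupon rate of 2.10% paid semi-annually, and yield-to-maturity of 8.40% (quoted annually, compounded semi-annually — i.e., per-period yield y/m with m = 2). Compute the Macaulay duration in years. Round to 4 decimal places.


Answer: Macaulay duration = 1.9668 years

Derivation:
Coupon per period c = face * coupon_rate / m = 10.500000
Periods per year m = 2; per-period yield y/m = 0.042000
Number of cashflows N = 4
Cashflows (t years, CF_t, discount factor 1/(1+y/m)^(m*t), PV):
  t = 0.5000: CF_t = 10.500000, DF = 0.959693, PV = 10.076775
  t = 1.0000: CF_t = 10.500000, DF = 0.921010, PV = 9.670610
  t = 1.5000: CF_t = 10.500000, DF = 0.883887, PV = 9.280816
  t = 2.0000: CF_t = 1010.500000, DF = 0.848260, PV = 857.166998
Price P = sum_t PV_t = 886.195199
Macaulay numerator sum_t t * PV_t:
  t * PV_t at t = 0.5000: 5.038388
  t * PV_t at t = 1.0000: 9.670610
  t * PV_t at t = 1.5000: 13.921223
  t * PV_t at t = 2.0000: 1714.333997
Macaulay duration D = (sum_t t * PV_t) / P = 1742.964218 / 886.195199 = 1.966795


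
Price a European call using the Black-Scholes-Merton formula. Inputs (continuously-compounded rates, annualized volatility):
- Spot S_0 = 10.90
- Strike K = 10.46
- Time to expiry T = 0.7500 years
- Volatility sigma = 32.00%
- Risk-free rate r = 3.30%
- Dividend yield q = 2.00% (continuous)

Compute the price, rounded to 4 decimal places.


Answer: Price = 1.4400

Derivation:
d1 = (ln(S/K) + (r - q + 0.5*sigma^2) * T) / (sigma * sqrt(T)) = 0.32242967
d2 = d1 - sigma * sqrt(T) = 0.04530154
exp(-rT) = 0.97555377; exp(-qT) = 0.98511194
C = S_0 * exp(-qT) * N(d1) - K * exp(-rT) * N(d2)
N(d1) = 0.62643639; N(d2) = 0.51806652
C = 10.9000 * 0.98511194 * 0.62643639 - 10.4600 * 0.97555377 * 0.51806652 = 1.4400


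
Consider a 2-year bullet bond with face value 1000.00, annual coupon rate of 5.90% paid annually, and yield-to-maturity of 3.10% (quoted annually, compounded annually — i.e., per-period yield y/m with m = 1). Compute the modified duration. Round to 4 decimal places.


Coupon per period c = face * coupon_rate / m = 59.000000
Periods per year m = 1; per-period yield y/m = 0.031000
Number of cashflows N = 2
Cashflows (t years, CF_t, discount factor 1/(1+y/m)^(m*t), PV):
  t = 1.0000: CF_t = 59.000000, DF = 0.969932, PV = 57.225994
  t = 2.0000: CF_t = 1059.000000, DF = 0.940768, PV = 996.273617
Price P = sum_t PV_t = 1053.499611
First compute Macaulay numerator sum_t t * PV_t:
  t * PV_t at t = 1.0000: 57.225994
  t * PV_t at t = 2.0000: 1992.547234
Macaulay duration D = 2049.773228 / 1053.499611 = 1.945680
Modified duration = D / (1 + y/m) = 1.945680 / (1 + 0.031000) = 1.887178

Answer: Modified duration = 1.8872


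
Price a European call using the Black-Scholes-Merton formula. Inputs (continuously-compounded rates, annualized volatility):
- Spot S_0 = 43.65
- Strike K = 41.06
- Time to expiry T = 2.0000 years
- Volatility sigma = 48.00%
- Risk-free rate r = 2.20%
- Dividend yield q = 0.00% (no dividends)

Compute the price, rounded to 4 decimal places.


Answer: Price = 13.3245

Derivation:
d1 = (ln(S/K) + (r - q + 0.5*sigma^2) * T) / (sigma * sqrt(T)) = 0.49433963
d2 = d1 - sigma * sqrt(T) = -0.18448288
exp(-rT) = 0.95695396; exp(-qT) = 1.00000000
C = S_0 * exp(-qT) * N(d1) - K * exp(-rT) * N(d2)
N(d1) = 0.68946683; N(d2) = 0.42681733
C = 43.6500 * 1.00000000 * 0.68946683 - 41.0600 * 0.95695396 * 0.42681733 = 13.3245


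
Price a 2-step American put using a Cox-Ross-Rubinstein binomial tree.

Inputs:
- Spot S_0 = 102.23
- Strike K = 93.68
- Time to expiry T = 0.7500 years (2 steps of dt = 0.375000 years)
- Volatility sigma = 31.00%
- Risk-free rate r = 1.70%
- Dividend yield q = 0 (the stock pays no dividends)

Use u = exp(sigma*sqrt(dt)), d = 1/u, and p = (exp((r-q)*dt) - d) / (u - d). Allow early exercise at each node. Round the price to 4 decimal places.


Answer: Price = V(0,0) = 6.6000

Derivation:
dt = T/N = 0.375000
u = exp(sigma*sqrt(dt)) = 1.209051; d = 1/u = 0.827095
p = (exp((r-q)*dt) - d) / (u - d) = 0.469427
Discount per step: exp(-r*dt) = 0.993645
Stock lattice S(k, i) with i counting down-moves:
  k=0: S(0,0) = 102.2300
  k=1: S(1,0) = 123.6012; S(1,1) = 84.5539
  k=2: S(2,0) = 149.4402; S(2,1) = 102.2300; S(2,2) = 69.9342
Terminal payoffs V(N, i) = max(K - S_T, 0):
  V(2,0) = 0.000000; V(2,1) = 0.000000; V(2,2) = 23.745837
Backward induction: V(k, i) = exp(-r*dt) * [p * V(k+1, i) + (1-p) * V(k+1, i+1)]; then take max(V_cont, immediate exercise) for American.
  V(1,0) = exp(-r*dt) * [p*0.000000 + (1-p)*0.000000] = 0.000000; exercise = 0.000000; V(1,0) = max -> 0.000000
  V(1,1) = exp(-r*dt) * [p*0.000000 + (1-p)*23.745837] = 12.518840; exercise = 9.126056; V(1,1) = max -> 12.518840
  V(0,0) = exp(-r*dt) * [p*0.000000 + (1-p)*12.518840] = 6.599951; exercise = 0.000000; V(0,0) = max -> 6.599951


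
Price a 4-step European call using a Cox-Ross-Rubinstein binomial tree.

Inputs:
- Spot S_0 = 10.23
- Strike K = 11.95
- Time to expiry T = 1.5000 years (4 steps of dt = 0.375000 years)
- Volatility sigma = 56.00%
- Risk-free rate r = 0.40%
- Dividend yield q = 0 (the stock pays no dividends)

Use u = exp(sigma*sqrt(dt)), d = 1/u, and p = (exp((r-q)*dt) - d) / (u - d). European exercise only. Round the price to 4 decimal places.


dt = T/N = 0.375000
u = exp(sigma*sqrt(dt)) = 1.409068; d = 1/u = 0.709689
p = (exp((r-q)*dt) - d) / (u - d) = 0.417245
Discount per step: exp(-r*dt) = 0.998501
Stock lattice S(k, i) with i counting down-moves:
  k=0: S(0,0) = 10.2300
  k=1: S(1,0) = 14.4148; S(1,1) = 7.2601
  k=2: S(2,0) = 20.3114; S(2,1) = 10.2300; S(2,2) = 5.1524
  k=3: S(3,0) = 28.6201; S(3,1) = 14.4148; S(3,2) = 7.2601; S(3,3) = 3.6566
  k=4: S(4,0) = 40.3277; S(4,1) = 20.3114; S(4,2) = 10.2300; S(4,3) = 5.1524; S(4,4) = 2.5951
Terminal payoffs V(N, i) = max(S_T - K, 0):
  V(4,0) = 28.377710; V(4,1) = 8.361388; V(4,2) = 0.000000; V(4,3) = 0.000000; V(4,4) = 0.000000
Backward induction: V(k, i) = exp(-r*dt) * [p * V(k+1, i) + (1-p) * V(k+1, i+1)].
  V(3,0) = exp(-r*dt) * [p*28.377710 + (1-p)*8.361388] = 16.688040
  V(3,1) = exp(-r*dt) * [p*8.361388 + (1-p)*0.000000] = 3.483515
  V(3,2) = exp(-r*dt) * [p*0.000000 + (1-p)*0.000000] = 0.000000
  V(3,3) = exp(-r*dt) * [p*0.000000 + (1-p)*0.000000] = 0.000000
  V(2,0) = exp(-r*dt) * [p*16.688040 + (1-p)*3.483515] = 8.979553
  V(2,1) = exp(-r*dt) * [p*3.483515 + (1-p)*0.000000] = 1.451299
  V(2,2) = exp(-r*dt) * [p*0.000000 + (1-p)*0.000000] = 0.000000
  V(1,0) = exp(-r*dt) * [p*8.979553 + (1-p)*1.451299] = 4.585539
  V(1,1) = exp(-r*dt) * [p*1.451299 + (1-p)*0.000000] = 0.604639
  V(0,0) = exp(-r*dt) * [p*4.585539 + (1-p)*0.604639] = 2.262253

Answer: Price = V(0,0) = 2.2623


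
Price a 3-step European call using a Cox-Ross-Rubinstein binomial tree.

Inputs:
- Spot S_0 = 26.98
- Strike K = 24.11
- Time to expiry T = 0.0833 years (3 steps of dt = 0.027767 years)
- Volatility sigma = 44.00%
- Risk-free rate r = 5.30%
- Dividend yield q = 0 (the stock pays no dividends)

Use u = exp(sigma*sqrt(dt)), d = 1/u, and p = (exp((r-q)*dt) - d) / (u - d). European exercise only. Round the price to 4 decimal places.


Answer: Price = V(0,0) = 3.2974

Derivation:
dt = T/N = 0.027767
u = exp(sigma*sqrt(dt)) = 1.076073; d = 1/u = 0.929305
p = (exp((r-q)*dt) - d) / (u - d) = 0.491713
Discount per step: exp(-r*dt) = 0.998529
Stock lattice S(k, i) with i counting down-moves:
  k=0: S(0,0) = 26.9800
  k=1: S(1,0) = 29.0325; S(1,1) = 25.0726
  k=2: S(2,0) = 31.2411; S(2,1) = 26.9800; S(2,2) = 23.3001
  k=3: S(3,0) = 33.6177; S(3,1) = 29.0325; S(3,2) = 25.0726; S(3,3) = 21.6529
Terminal payoffs V(N, i) = max(S_T - K, 0):
  V(3,0) = 9.507671; V(3,1) = 4.922460; V(3,2) = 0.962639; V(3,3) = 0.000000
Backward induction: V(k, i) = exp(-r*dt) * [p * V(k+1, i) + (1-p) * V(k+1, i+1)].
  V(2,0) = exp(-r*dt) * [p*9.507671 + (1-p)*4.922460] = 7.166513
  V(2,1) = exp(-r*dt) * [p*4.922460 + (1-p)*0.962639] = 2.905455
  V(2,2) = exp(-r*dt) * [p*0.962639 + (1-p)*0.000000] = 0.472646
  V(1,0) = exp(-r*dt) * [p*7.166513 + (1-p)*2.905455] = 4.993318
  V(1,1) = exp(-r*dt) * [p*2.905455 + (1-p)*0.472646] = 1.666435
  V(0,0) = exp(-r*dt) * [p*4.993318 + (1-p)*1.666435] = 3.297450


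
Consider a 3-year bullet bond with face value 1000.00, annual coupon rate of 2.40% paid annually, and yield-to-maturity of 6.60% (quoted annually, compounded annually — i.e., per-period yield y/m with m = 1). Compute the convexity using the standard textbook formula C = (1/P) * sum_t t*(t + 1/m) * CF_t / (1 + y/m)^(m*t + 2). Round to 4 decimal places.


Coupon per period c = face * coupon_rate / m = 24.000000
Periods per year m = 1; per-period yield y/m = 0.066000
Number of cashflows N = 3
Cashflows (t years, CF_t, discount factor 1/(1+y/m)^(m*t), PV):
  t = 1.0000: CF_t = 24.000000, DF = 0.938086, PV = 22.514071
  t = 2.0000: CF_t = 24.000000, DF = 0.880006, PV = 21.120142
  t = 3.0000: CF_t = 1024.000000, DF = 0.825521, PV = 845.334011
Price P = sum_t PV_t = 888.968224
Convexity numerator sum_t t*(t + 1/m) * CF_t / (1+y/m)^(m*t + 2):
  t = 1.0000: term = 39.625032
  t = 2.0000: term = 111.515099
  t = 3.0000: term = 8926.787143
Convexity = (1/P) * sum = 9077.927273 / 888.968224 = 10.211757

Answer: Convexity = 10.2118


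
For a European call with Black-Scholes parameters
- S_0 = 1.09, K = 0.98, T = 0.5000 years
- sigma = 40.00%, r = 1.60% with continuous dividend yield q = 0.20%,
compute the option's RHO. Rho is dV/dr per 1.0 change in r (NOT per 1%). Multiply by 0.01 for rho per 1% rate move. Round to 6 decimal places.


Answer: Rho = 0.292801

Derivation:
d1 = 0.5422816173; d2 = 0.2594389048
phi(d1) = 0.3443925256; exp(-qT) = 0.9990004998; exp(-rT) = 0.9920319148
N(d2) = 0.6023516923
Rho = K*T*exp(-rT)*N(d2) = 0.9800 * 0.5000 * 0.9920319148 * 0.6023516923 = 0.292801


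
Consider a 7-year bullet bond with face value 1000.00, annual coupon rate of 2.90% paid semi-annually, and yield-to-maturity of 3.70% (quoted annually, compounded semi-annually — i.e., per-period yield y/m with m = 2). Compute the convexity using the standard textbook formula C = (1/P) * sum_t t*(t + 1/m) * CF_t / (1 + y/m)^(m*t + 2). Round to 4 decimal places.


Coupon per period c = face * coupon_rate / m = 14.500000
Periods per year m = 2; per-period yield y/m = 0.018500
Number of cashflows N = 14
Cashflows (t years, CF_t, discount factor 1/(1+y/m)^(m*t), PV):
  t = 0.5000: CF_t = 14.500000, DF = 0.981836, PV = 14.236622
  t = 1.0000: CF_t = 14.500000, DF = 0.964002, PV = 13.978029
  t = 1.5000: CF_t = 14.500000, DF = 0.946492, PV = 13.724132
  t = 2.0000: CF_t = 14.500000, DF = 0.929300, PV = 13.474848
  t = 2.5000: CF_t = 14.500000, DF = 0.912420, PV = 13.230091
  t = 3.0000: CF_t = 14.500000, DF = 0.895847, PV = 12.989780
  t = 3.5000: CF_t = 14.500000, DF = 0.879575, PV = 12.753834
  t = 4.0000: CF_t = 14.500000, DF = 0.863598, PV = 12.522174
  t = 4.5000: CF_t = 14.500000, DF = 0.847912, PV = 12.294722
  t = 5.0000: CF_t = 14.500000, DF = 0.832510, PV = 12.071401
  t = 5.5000: CF_t = 14.500000, DF = 0.817389, PV = 11.852136
  t = 6.0000: CF_t = 14.500000, DF = 0.802542, PV = 11.636854
  t = 6.5000: CF_t = 14.500000, DF = 0.787964, PV = 11.425483
  t = 7.0000: CF_t = 1014.500000, DF = 0.773652, PV = 784.869738
Price P = sum_t PV_t = 951.059846
Convexity numerator sum_t t*(t + 1/m) * CF_t / (1+y/m)^(m*t + 2):
  t = 0.5000: term = 6.862066
  t = 1.0000: term = 20.212272
  t = 1.5000: term = 39.690273
  t = 2.0000: term = 64.948901
  t = 2.5000: term = 95.653757
  t = 3.0000: term = 131.482827
  t = 3.5000: term = 172.126104
  t = 4.0000: term = 217.285214
  t = 4.5000: term = 266.673066
  t = 5.0000: term = 320.013497
  t = 5.5000: term = 377.040939
  t = 6.0000: term = 437.500086
  t = 6.5000: term = 501.145574
  t = 7.0000: term = 39722.339726
Convexity = (1/P) * sum = 42372.974302 / 951.059846 = 44.553426

Answer: Convexity = 44.5534


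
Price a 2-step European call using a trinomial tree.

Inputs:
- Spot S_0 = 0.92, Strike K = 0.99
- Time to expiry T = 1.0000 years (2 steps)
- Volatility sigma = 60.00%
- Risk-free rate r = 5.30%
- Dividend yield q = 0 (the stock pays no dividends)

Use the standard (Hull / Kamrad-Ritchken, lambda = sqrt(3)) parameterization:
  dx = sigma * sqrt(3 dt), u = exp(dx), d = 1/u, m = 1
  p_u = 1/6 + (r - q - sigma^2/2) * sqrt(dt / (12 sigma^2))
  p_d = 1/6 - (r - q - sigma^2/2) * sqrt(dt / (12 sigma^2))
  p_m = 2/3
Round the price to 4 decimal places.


Answer: Price = V(0,0) = 0.1884

Derivation:
dt = T/N = 0.500000; dx = sigma*sqrt(3*dt) = 0.734847
u = exp(dx) = 2.085163; d = 1/u = 0.479579
p_u = 0.123460, p_m = 0.666667, p_d = 0.209873
Discount per step: exp(-r*dt) = 0.973848
Stock lattice S(k, j) with j the centered position index:
  k=0: S(0,+0) = 0.9200
  k=1: S(1,-1) = 0.4412; S(1,+0) = 0.9200; S(1,+1) = 1.9183
  k=2: S(2,-2) = 0.2116; S(2,-1) = 0.4412; S(2,+0) = 0.9200; S(2,+1) = 1.9183; S(2,+2) = 4.0001
Terminal payoffs V(N, j) = max(S_T - K, 0):
  V(2,-2) = 0.000000; V(2,-1) = 0.000000; V(2,+0) = 0.000000; V(2,+1) = 0.928350; V(2,+2) = 3.010072
Backward induction: V(k, j) = exp(-r*dt) * [p_u * V(k+1, j+1) + p_m * V(k+1, j) + p_d * V(k+1, j-1)]
  V(1,-1) = exp(-r*dt) * [p_u*0.000000 + p_m*0.000000 + p_d*0.000000] = 0.000000
  V(1,+0) = exp(-r*dt) * [p_u*0.928350 + p_m*0.000000 + p_d*0.000000] = 0.111617
  V(1,+1) = exp(-r*dt) * [p_u*3.010072 + p_m*0.928350 + p_d*0.000000] = 0.964620
  V(0,+0) = exp(-r*dt) * [p_u*0.964620 + p_m*0.111617 + p_d*0.000000] = 0.188443


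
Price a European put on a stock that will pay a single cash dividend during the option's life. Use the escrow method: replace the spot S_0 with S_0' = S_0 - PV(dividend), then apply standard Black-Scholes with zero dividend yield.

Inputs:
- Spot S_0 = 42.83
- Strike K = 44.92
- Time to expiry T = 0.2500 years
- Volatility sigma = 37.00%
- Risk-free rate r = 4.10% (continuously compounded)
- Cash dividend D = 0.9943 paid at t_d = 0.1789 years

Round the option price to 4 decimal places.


PV(D) = D * exp(-r * t_d) = 0.9943 * 0.99269193 = 0.98703359
S_0' = S_0 - PV(D) = 42.8300 - 0.98703359 = 41.84296641
d1 = (ln(S_0'/K) + (r + sigma^2/2)*T) / (sigma*sqrt(T)) = -0.23565899
d2 = d1 - sigma*sqrt(T) = -0.42065899
exp(-rT) = 0.98980235
N(-d1) = 0.59315135; N(-d2) = 0.66299795
P = K * exp(-rT) * N(-d2) - S_0' * N(-d1) = 44.9200 * 0.98980235 * 0.66299795 - 41.84296641 * 0.59315135 = 4.6590

Answer: Price = 4.6590


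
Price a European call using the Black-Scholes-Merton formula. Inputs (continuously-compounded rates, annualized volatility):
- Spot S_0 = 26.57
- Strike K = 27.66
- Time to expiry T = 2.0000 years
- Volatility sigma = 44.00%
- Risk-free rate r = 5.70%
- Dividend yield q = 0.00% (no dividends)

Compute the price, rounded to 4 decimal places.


Answer: Price = 7.2477

Derivation:
d1 = (ln(S/K) + (r - q + 0.5*sigma^2) * T) / (sigma * sqrt(T)) = 0.42972074
d2 = d1 - sigma * sqrt(T) = -0.19253323
exp(-rT) = 0.89225796; exp(-qT) = 1.00000000
C = S_0 * exp(-qT) * N(d1) - K * exp(-rT) * N(d2)
N(d1) = 0.66630060; N(d2) = 0.42366227
C = 26.5700 * 1.00000000 * 0.66630060 - 27.6600 * 0.89225796 * 0.42366227 = 7.2477


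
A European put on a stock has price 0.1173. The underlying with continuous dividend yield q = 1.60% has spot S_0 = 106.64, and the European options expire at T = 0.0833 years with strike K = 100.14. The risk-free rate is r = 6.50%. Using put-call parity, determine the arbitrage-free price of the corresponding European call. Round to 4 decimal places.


Put-call parity: C - P = S_0 * exp(-qT) - K * exp(-rT).
S_0 * exp(-qT) = 106.6400 * 0.99866809 = 106.49796488
K * exp(-rT) = 100.1400 * 0.99460013 = 99.59925722
C = P + S*exp(-qT) - K*exp(-rT)
C = 0.1173 + 106.49796488 - 99.59925722 = 7.0160

Answer: Call price = 7.0160


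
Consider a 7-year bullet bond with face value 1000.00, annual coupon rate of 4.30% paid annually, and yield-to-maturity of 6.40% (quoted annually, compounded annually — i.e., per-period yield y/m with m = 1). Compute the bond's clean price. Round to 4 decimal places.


Answer: Price = 884.4185

Derivation:
Coupon per period c = face * coupon_rate / m = 43.000000
Periods per year m = 1; per-period yield y/m = 0.064000
Number of cashflows N = 7
Cashflows (t years, CF_t, discount factor 1/(1+y/m)^(m*t), PV):
  t = 1.0000: CF_t = 43.000000, DF = 0.939850, PV = 40.413534
  t = 2.0000: CF_t = 43.000000, DF = 0.883317, PV = 37.982645
  t = 3.0000: CF_t = 43.000000, DF = 0.830185, PV = 35.697974
  t = 4.0000: CF_t = 43.000000, DF = 0.780249, PV = 33.550728
  t = 5.0000: CF_t = 43.000000, DF = 0.733317, PV = 31.532639
  t = 6.0000: CF_t = 43.000000, DF = 0.689208, PV = 29.635939
  t = 7.0000: CF_t = 1043.000000, DF = 0.647752, PV = 675.605090
Price P = sum_t PV_t = 884.418548


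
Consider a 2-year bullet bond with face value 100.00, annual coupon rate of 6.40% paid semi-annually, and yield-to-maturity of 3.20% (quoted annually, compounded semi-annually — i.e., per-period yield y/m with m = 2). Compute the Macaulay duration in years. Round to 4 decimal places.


Coupon per period c = face * coupon_rate / m = 3.200000
Periods per year m = 2; per-period yield y/m = 0.016000
Number of cashflows N = 4
Cashflows (t years, CF_t, discount factor 1/(1+y/m)^(m*t), PV):
  t = 0.5000: CF_t = 3.200000, DF = 0.984252, PV = 3.149606
  t = 1.0000: CF_t = 3.200000, DF = 0.968752, PV = 3.100006
  t = 1.5000: CF_t = 3.200000, DF = 0.953496, PV = 3.051187
  t = 2.0000: CF_t = 103.200000, DF = 0.938480, PV = 96.851169
Price P = sum_t PV_t = 106.151968
Macaulay numerator sum_t t * PV_t:
  t * PV_t at t = 0.5000: 1.574803
  t * PV_t at t = 1.0000: 3.100006
  t * PV_t at t = 1.5000: 4.576781
  t * PV_t at t = 2.0000: 193.702337
Macaulay duration D = (sum_t t * PV_t) / P = 202.953927 / 106.151968 = 1.911919

Answer: Macaulay duration = 1.9119 years


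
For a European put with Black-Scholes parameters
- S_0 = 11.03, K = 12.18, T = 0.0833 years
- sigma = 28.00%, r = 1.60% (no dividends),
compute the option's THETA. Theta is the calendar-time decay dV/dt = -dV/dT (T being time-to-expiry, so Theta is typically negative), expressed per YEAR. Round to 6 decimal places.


d1 = -1.1703367138; d2 = -1.2511495841
phi(d1) = 0.2011342778; exp(-qT) = 1.0000000000; exp(-rT) = 0.9986680878
Theta = -S*exp(-qT)*phi(d1)*sigma/(2*sqrt(T)) + r*K*exp(-rT)*N(-d2) - q*S*exp(-qT)*N(-d1)
N(-d1) = 0.8790672536; N(-d2) = 0.8945600460; sqrt(T) = 0.2886173938
Term 1 = -11.0300 * 1.0000000000 * 0.2011342778 * 0.2800 / (2 * 0.2886173938) = -1.0761359449
Term 2 = 0.0160 * 12.1800 * 0.9986680878 * 0.8945600460 = 0.1740996670
Term 3 = 0 (no dividend yield, q = 0)
Theta = -1.0761359449 + (0.1740996670) + (0.0000000000) = -0.902036

Answer: Theta = -0.902036


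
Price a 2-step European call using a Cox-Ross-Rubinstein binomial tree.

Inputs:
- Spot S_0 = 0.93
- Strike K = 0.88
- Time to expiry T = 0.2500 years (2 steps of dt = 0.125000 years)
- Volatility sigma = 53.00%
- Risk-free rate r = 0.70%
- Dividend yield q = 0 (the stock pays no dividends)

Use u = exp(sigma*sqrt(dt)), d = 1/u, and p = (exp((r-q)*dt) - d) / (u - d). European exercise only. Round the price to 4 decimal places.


dt = T/N = 0.125000
u = exp(sigma*sqrt(dt)) = 1.206089; d = 1/u = 0.829126
p = (exp((r-q)*dt) - d) / (u - d) = 0.455613
Discount per step: exp(-r*dt) = 0.999125
Stock lattice S(k, i) with i counting down-moves:
  k=0: S(0,0) = 0.9300
  k=1: S(1,0) = 1.1217; S(1,1) = 0.7711
  k=2: S(2,0) = 1.3528; S(2,1) = 0.9300; S(2,2) = 0.6393
Terminal payoffs V(N, i) = max(S_T - K, 0):
  V(2,0) = 0.472826; V(2,1) = 0.050000; V(2,2) = 0.000000
Backward induction: V(k, i) = exp(-r*dt) * [p * V(k+1, i) + (1-p) * V(k+1, i+1)].
  V(1,0) = exp(-r*dt) * [p*0.472826 + (1-p)*0.050000] = 0.242433
  V(1,1) = exp(-r*dt) * [p*0.050000 + (1-p)*0.000000] = 0.022761
  V(0,0) = exp(-r*dt) * [p*0.242433 + (1-p)*0.022761] = 0.122739

Answer: Price = V(0,0) = 0.1227


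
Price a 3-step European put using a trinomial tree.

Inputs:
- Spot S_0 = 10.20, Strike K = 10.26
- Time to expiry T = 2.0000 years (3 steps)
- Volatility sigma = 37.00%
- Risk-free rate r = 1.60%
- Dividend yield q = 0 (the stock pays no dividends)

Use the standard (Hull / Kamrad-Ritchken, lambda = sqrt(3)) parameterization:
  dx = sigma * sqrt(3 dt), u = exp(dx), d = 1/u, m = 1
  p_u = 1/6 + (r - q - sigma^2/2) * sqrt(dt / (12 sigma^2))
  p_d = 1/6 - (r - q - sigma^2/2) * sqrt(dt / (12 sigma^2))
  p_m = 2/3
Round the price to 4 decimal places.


Answer: Price = V(0,0) = 1.7589

Derivation:
dt = T/N = 0.666667; dx = sigma*sqrt(3*dt) = 0.523259
u = exp(dx) = 1.687518; d = 1/u = 0.592586
p_u = 0.133254, p_m = 0.666667, p_d = 0.200079
Discount per step: exp(-r*dt) = 0.989390
Stock lattice S(k, j) with j the centered position index:
  k=0: S(0,+0) = 10.2000
  k=1: S(1,-1) = 6.0444; S(1,+0) = 10.2000; S(1,+1) = 17.2127
  k=2: S(2,-2) = 3.5818; S(2,-1) = 6.0444; S(2,+0) = 10.2000; S(2,+1) = 17.2127; S(2,+2) = 29.0467
  k=3: S(3,-3) = 2.1225; S(3,-2) = 3.5818; S(3,-1) = 6.0444; S(3,+0) = 10.2000; S(3,+1) = 17.2127; S(3,+2) = 29.0467; S(3,+3) = 49.0169
Terminal payoffs V(N, j) = max(K - S_T, 0):
  V(3,-3) = 8.137466; V(3,-2) = 6.678185; V(3,-1) = 4.215621; V(3,+0) = 0.060000; V(3,+1) = 0.000000; V(3,+2) = 0.000000; V(3,+3) = 0.000000
Backward induction: V(k, j) = exp(-r*dt) * [p_u * V(k+1, j+1) + p_m * V(k+1, j) + p_d * V(k+1, j-1)]
  V(2,-2) = exp(-r*dt) * [p_u*4.215621 + p_m*6.678185 + p_d*8.137466] = 6.571538
  V(2,-1) = exp(-r*dt) * [p_u*0.060000 + p_m*4.215621 + p_d*6.678185] = 4.110494
  V(2,+0) = exp(-r*dt) * [p_u*0.000000 + p_m*0.060000 + p_d*4.215621] = 0.874084
  V(2,+1) = exp(-r*dt) * [p_u*0.000000 + p_m*0.000000 + p_d*0.060000] = 0.011877
  V(2,+2) = exp(-r*dt) * [p_u*0.000000 + p_m*0.000000 + p_d*0.000000] = 0.000000
  V(1,-1) = exp(-r*dt) * [p_u*0.874084 + p_m*4.110494 + p_d*6.571538] = 4.127371
  V(1,+0) = exp(-r*dt) * [p_u*0.011877 + p_m*0.874084 + p_d*4.110494] = 1.391804
  V(1,+1) = exp(-r*dt) * [p_u*0.000000 + p_m*0.011877 + p_d*0.874084] = 0.180865
  V(0,+0) = exp(-r*dt) * [p_u*0.180865 + p_m*1.391804 + p_d*4.127371] = 1.758909


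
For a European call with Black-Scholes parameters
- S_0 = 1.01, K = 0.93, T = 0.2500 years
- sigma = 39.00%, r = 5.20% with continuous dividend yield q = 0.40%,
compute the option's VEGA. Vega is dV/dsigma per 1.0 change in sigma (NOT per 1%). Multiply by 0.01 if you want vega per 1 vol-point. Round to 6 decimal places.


d1 = 0.5822231984; d2 = 0.3872231984
phi(d1) = 0.3367446134; exp(-qT) = 0.9990004998; exp(-rT) = 0.9870841350
Vega = S * exp(-qT) * phi(d1) * sqrt(T) = 1.0100 * 0.9990004998 * 0.3367446134 * 0.5000000000 = 0.169886

Answer: Vega = 0.169886


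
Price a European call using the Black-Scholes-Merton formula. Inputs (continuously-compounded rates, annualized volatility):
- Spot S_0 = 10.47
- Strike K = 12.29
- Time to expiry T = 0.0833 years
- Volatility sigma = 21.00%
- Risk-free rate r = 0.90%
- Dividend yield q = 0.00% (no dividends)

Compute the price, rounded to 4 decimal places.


Answer: Price = 0.0009

Derivation:
d1 = (ln(S/K) + (r - q + 0.5*sigma^2) * T) / (sigma * sqrt(T)) = -2.60165546
d2 = d1 - sigma * sqrt(T) = -2.66226511
exp(-rT) = 0.99925058; exp(-qT) = 1.00000000
C = S_0 * exp(-qT) * N(d1) - K * exp(-rT) * N(d2)
N(d1) = 0.00463875; N(d2) = 0.00388084
C = 10.4700 * 1.00000000 * 0.00463875 - 12.2900 * 0.99925058 * 0.00388084 = 0.0009


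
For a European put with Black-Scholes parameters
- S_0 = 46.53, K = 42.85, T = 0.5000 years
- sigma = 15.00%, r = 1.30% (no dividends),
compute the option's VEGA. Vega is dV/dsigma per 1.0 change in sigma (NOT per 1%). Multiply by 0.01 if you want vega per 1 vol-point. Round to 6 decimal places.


d1 = 0.8911112468; d2 = 0.7850452296
phi(d1) = 0.2682118407; exp(-qT) = 1.0000000000; exp(-rT) = 0.9935210793
Vega = S * exp(-qT) * phi(d1) * sqrt(T) = 46.5300 * 1.0000000000 * 0.2682118407 * 0.7071067812 = 8.824620

Answer: Vega = 8.824620


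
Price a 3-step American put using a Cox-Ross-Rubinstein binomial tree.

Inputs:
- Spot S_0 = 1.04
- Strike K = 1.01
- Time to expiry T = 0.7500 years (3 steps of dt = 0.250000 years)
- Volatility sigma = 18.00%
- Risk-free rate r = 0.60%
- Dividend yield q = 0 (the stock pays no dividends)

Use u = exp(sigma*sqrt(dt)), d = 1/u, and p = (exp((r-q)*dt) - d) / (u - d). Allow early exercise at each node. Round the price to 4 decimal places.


dt = T/N = 0.250000
u = exp(sigma*sqrt(dt)) = 1.094174; d = 1/u = 0.913931
p = (exp((r-q)*dt) - d) / (u - d) = 0.485844
Discount per step: exp(-r*dt) = 0.998501
Stock lattice S(k, i) with i counting down-moves:
  k=0: S(0,0) = 1.0400
  k=1: S(1,0) = 1.1379; S(1,1) = 0.9505
  k=2: S(2,0) = 1.2451; S(2,1) = 1.0400; S(2,2) = 0.8687
  k=3: S(3,0) = 1.3624; S(3,1) = 1.1379; S(3,2) = 0.9505; S(3,3) = 0.7939
Terminal payoffs V(N, i) = max(K - S_T, 0):
  V(3,0) = 0.000000; V(3,1) = 0.000000; V(3,2) = 0.059512; V(3,3) = 0.216085
Backward induction: V(k, i) = exp(-r*dt) * [p * V(k+1, i) + (1-p) * V(k+1, i+1)]; then take max(V_cont, immediate exercise) for American.
  V(2,0) = exp(-r*dt) * [p*0.000000 + (1-p)*0.000000] = 0.000000; exercise = 0.000000; V(2,0) = max -> 0.000000
  V(2,1) = exp(-r*dt) * [p*0.000000 + (1-p)*0.059512] = 0.030552; exercise = 0.000000; V(2,1) = max -> 0.030552
  V(2,2) = exp(-r*dt) * [p*0.059512 + (1-p)*0.216085] = 0.139805; exercise = 0.141319; V(2,2) = max -> 0.141319
  V(1,0) = exp(-r*dt) * [p*0.000000 + (1-p)*0.030552] = 0.015685; exercise = 0.000000; V(1,0) = max -> 0.015685
  V(1,1) = exp(-r*dt) * [p*0.030552 + (1-p)*0.141319] = 0.087373; exercise = 0.059512; V(1,1) = max -> 0.087373
  V(0,0) = exp(-r*dt) * [p*0.015685 + (1-p)*0.087373] = 0.052465; exercise = 0.000000; V(0,0) = max -> 0.052465

Answer: Price = V(0,0) = 0.0525


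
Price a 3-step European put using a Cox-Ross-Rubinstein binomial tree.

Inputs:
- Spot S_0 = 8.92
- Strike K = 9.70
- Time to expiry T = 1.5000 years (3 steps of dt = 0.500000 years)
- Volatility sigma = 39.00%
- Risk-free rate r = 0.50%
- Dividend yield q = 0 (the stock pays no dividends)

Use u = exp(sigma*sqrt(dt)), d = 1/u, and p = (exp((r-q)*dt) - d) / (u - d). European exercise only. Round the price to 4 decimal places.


dt = T/N = 0.500000
u = exp(sigma*sqrt(dt)) = 1.317547; d = 1/u = 0.758986
p = (exp((r-q)*dt) - d) / (u - d) = 0.435972
Discount per step: exp(-r*dt) = 0.997503
Stock lattice S(k, i) with i counting down-moves:
  k=0: S(0,0) = 8.9200
  k=1: S(1,0) = 11.7525; S(1,1) = 6.7702
  k=2: S(2,0) = 15.4845; S(2,1) = 8.9200; S(2,2) = 5.1385
  k=3: S(3,0) = 20.4016; S(3,1) = 11.7525; S(3,2) = 6.7702; S(3,3) = 3.9000
Terminal payoffs V(N, i) = max(K - S_T, 0):
  V(3,0) = 0.000000; V(3,1) = 0.000000; V(3,2) = 2.929843; V(3,3) = 5.799983
Backward induction: V(k, i) = exp(-r*dt) * [p * V(k+1, i) + (1-p) * V(k+1, i+1)].
  V(2,0) = exp(-r*dt) * [p*0.000000 + (1-p)*0.000000] = 0.000000
  V(2,1) = exp(-r*dt) * [p*0.000000 + (1-p)*2.929843] = 1.648387
  V(2,2) = exp(-r*dt) * [p*2.929843 + (1-p)*5.799983] = 4.537324
  V(1,0) = exp(-r*dt) * [p*0.000000 + (1-p)*1.648387] = 0.927415
  V(1,1) = exp(-r*dt) * [p*1.648387 + (1-p)*4.537324] = 3.269644
  V(0,0) = exp(-r*dt) * [p*0.927415 + (1-p)*3.269644] = 2.242883

Answer: Price = V(0,0) = 2.2429


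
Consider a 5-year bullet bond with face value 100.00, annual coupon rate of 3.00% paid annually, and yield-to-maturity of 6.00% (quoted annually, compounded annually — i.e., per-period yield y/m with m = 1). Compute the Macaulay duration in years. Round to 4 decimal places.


Coupon per period c = face * coupon_rate / m = 3.000000
Periods per year m = 1; per-period yield y/m = 0.060000
Number of cashflows N = 5
Cashflows (t years, CF_t, discount factor 1/(1+y/m)^(m*t), PV):
  t = 1.0000: CF_t = 3.000000, DF = 0.943396, PV = 2.830189
  t = 2.0000: CF_t = 3.000000, DF = 0.889996, PV = 2.669989
  t = 3.0000: CF_t = 3.000000, DF = 0.839619, PV = 2.518858
  t = 4.0000: CF_t = 3.000000, DF = 0.792094, PV = 2.376281
  t = 5.0000: CF_t = 103.000000, DF = 0.747258, PV = 76.967592
Price P = sum_t PV_t = 87.362909
Macaulay numerator sum_t t * PV_t:
  t * PV_t at t = 1.0000: 2.830189
  t * PV_t at t = 2.0000: 5.339979
  t * PV_t at t = 3.0000: 7.556574
  t * PV_t at t = 4.0000: 9.505124
  t * PV_t at t = 5.0000: 384.837959
Macaulay duration D = (sum_t t * PV_t) / P = 410.069824 / 87.362909 = 4.693866

Answer: Macaulay duration = 4.6939 years


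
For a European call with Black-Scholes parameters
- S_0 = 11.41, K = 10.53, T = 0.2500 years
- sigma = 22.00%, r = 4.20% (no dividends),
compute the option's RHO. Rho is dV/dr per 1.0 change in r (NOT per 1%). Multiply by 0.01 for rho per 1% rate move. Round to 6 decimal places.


d1 = 0.8801076157; d2 = 0.7701076157
phi(d1) = 0.2708383201; exp(-qT) = 1.0000000000; exp(-rT) = 0.9895549326
N(d2) = 0.7793819706
Rho = K*T*exp(-rT)*N(d2) = 10.5300 * 0.2500 * 0.9895549326 * 0.7793819706 = 2.030293

Answer: Rho = 2.030293


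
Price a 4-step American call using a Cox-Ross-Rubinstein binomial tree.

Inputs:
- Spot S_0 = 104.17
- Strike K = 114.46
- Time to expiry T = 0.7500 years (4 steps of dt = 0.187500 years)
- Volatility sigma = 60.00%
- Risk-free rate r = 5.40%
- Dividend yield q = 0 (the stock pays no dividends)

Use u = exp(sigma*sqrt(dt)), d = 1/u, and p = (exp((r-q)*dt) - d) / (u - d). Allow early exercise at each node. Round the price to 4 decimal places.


Answer: Price = V(0,0) = 19.3504

Derivation:
dt = T/N = 0.187500
u = exp(sigma*sqrt(dt)) = 1.296681; d = 1/u = 0.771200
p = (exp((r-q)*dt) - d) / (u - d) = 0.454777
Discount per step: exp(-r*dt) = 0.989926
Stock lattice S(k, i) with i counting down-moves:
  k=0: S(0,0) = 104.1700
  k=1: S(1,0) = 135.0752; S(1,1) = 80.3359
  k=2: S(2,0) = 175.1494; S(2,1) = 104.1700; S(2,2) = 61.9550
  k=3: S(3,0) = 227.1129; S(3,1) = 135.0752; S(3,2) = 80.3359; S(3,3) = 47.7797
  k=4: S(4,0) = 294.4928; S(4,1) = 175.1494; S(4,2) = 104.1700; S(4,3) = 61.9550; S(4,4) = 36.8477
Terminal payoffs V(N, i) = max(S_T - K, 0):
  V(4,0) = 180.032832; V(4,1) = 60.689417; V(4,2) = 0.000000; V(4,3) = 0.000000; V(4,4) = 0.000000
Backward induction: V(k, i) = exp(-r*dt) * [p * V(k+1, i) + (1-p) * V(k+1, i+1)]; then take max(V_cont, immediate exercise) for American.
  V(3,0) = exp(-r*dt) * [p*180.032832 + (1-p)*60.689417] = 113.805913; exercise = 112.652853; V(3,0) = max -> 113.805913
  V(3,1) = exp(-r*dt) * [p*60.689417 + (1-p)*0.000000] = 27.322106; exercise = 20.615219; V(3,1) = max -> 27.322106
  V(3,2) = exp(-r*dt) * [p*0.000000 + (1-p)*0.000000] = 0.000000; exercise = 0.000000; V(3,2) = max -> 0.000000
  V(3,3) = exp(-r*dt) * [p*0.000000 + (1-p)*0.000000] = 0.000000; exercise = 0.000000; V(3,3) = max -> 0.000000
  V(2,0) = exp(-r*dt) * [p*113.805913 + (1-p)*27.322106] = 65.981492; exercise = 60.689417; V(2,0) = max -> 65.981492
  V(2,1) = exp(-r*dt) * [p*27.322106 + (1-p)*0.000000] = 12.300291; exercise = 0.000000; V(2,1) = max -> 12.300291
  V(2,2) = exp(-r*dt) * [p*0.000000 + (1-p)*0.000000] = 0.000000; exercise = 0.000000; V(2,2) = max -> 0.000000
  V(1,0) = exp(-r*dt) * [p*65.981492 + (1-p)*12.300291] = 36.343417; exercise = 20.615219; V(1,0) = max -> 36.343417
  V(1,1) = exp(-r*dt) * [p*12.300291 + (1-p)*0.000000] = 5.537536; exercise = 0.000000; V(1,1) = max -> 5.537536
  V(0,0) = exp(-r*dt) * [p*36.343417 + (1-p)*5.537536] = 19.350423; exercise = 0.000000; V(0,0) = max -> 19.350423


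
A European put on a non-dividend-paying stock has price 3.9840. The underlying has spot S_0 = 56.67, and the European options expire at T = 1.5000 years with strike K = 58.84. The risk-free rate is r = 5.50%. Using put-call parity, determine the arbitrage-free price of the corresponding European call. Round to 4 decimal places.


Put-call parity: C - P = S_0 * exp(-qT) - K * exp(-rT).
S_0 * exp(-qT) = 56.6700 * 1.00000000 = 56.67000000
K * exp(-rT) = 58.8400 * 0.92081144 = 54.18054500
C = P + S*exp(-qT) - K*exp(-rT)
C = 3.9840 + 56.67000000 - 54.18054500 = 6.4735

Answer: Call price = 6.4735
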